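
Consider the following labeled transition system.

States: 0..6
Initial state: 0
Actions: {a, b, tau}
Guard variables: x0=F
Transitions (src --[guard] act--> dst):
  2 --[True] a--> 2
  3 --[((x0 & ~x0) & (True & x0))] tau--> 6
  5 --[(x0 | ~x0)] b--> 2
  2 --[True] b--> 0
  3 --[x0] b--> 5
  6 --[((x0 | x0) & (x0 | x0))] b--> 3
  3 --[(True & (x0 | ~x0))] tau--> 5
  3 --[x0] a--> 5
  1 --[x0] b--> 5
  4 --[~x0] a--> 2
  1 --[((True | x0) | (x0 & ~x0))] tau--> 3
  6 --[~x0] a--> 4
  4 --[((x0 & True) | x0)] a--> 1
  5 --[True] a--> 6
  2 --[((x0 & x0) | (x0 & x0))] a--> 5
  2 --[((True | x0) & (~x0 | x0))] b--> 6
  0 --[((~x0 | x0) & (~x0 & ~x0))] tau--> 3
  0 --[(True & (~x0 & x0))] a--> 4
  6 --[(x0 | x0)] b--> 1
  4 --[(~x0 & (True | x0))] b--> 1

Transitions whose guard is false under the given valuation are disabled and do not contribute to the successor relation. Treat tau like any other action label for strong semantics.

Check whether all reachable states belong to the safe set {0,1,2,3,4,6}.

Answer: INVARIANT VIOLATED at state 5

Analysis:
Allowed set {0,1,2,3,4,6}
Reachable = {0,1,2,3,4,5,6}
  0: safe
  1: safe
  2: safe
  3: safe
  4: safe
  5: VIOLATES
  6: safe
reach 5 via tau·tau — violates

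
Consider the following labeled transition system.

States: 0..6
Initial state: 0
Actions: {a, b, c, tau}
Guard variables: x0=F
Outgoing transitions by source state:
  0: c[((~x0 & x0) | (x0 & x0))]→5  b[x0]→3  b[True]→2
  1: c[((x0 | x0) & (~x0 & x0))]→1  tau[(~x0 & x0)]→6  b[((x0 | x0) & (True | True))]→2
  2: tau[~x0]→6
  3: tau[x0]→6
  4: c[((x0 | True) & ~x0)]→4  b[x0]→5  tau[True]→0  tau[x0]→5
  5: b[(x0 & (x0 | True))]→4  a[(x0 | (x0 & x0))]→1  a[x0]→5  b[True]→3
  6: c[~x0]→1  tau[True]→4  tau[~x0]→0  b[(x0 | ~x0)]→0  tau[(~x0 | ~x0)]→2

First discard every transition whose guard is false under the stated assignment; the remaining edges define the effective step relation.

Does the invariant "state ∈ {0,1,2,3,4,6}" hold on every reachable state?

Answer: INVARIANT HOLDS

Trace:
Safe = {0,1,2,3,4,6}
Reach set: {0,1,2,4,6}
  0: safe
  1: safe
  2: safe
  4: safe
  6: safe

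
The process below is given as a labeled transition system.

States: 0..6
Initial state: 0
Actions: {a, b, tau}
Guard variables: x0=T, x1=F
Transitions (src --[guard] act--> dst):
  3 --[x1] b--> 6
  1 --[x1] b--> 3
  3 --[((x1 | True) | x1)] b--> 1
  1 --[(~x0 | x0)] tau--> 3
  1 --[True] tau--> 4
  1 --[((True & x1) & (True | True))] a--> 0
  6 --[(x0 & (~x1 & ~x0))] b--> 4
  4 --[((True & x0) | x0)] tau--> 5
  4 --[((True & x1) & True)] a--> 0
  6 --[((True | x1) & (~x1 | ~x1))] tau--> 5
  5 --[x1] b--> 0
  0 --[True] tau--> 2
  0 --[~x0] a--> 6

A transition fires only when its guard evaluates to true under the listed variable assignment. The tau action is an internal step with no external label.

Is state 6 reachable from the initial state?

Answer: UNREACHABLE

Trace:
Guard filter leaves 6 enabled edge(s).
Layer 0: {0}
Layer 1: {2}  now seen {0,2}
Reach set: {0,2}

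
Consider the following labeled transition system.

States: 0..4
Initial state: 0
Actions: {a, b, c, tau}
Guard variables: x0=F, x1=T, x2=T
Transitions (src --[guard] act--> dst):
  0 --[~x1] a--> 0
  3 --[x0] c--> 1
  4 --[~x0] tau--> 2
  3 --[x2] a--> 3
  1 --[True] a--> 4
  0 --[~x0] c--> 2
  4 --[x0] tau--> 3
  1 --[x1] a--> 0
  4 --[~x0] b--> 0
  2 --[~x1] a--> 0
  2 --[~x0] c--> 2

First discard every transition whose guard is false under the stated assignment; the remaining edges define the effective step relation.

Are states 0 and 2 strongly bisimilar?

Refine partition for ~:
  P[0] = {{0,1,2,3,4}}
  P[1] = {{0,2},{1,3},{4}}
  P[2] = {{0,2},{1},{3},{4}}
Fixed point at round 3; 4 class(es).
class of 0: {0,2}; class of 2: {0,2}

Answer: BISIMILAR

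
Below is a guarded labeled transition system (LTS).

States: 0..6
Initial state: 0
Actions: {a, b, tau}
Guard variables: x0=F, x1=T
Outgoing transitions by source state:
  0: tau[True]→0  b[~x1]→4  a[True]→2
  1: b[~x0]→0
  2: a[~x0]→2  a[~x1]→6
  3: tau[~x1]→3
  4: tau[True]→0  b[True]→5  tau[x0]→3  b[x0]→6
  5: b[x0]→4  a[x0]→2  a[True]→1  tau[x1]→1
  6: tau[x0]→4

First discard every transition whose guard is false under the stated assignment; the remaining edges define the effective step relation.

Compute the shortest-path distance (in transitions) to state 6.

BFS to 6:
  Layer 0: {0}
  Layer 1: {2}
6 never appears.

Answer: UNREACHABLE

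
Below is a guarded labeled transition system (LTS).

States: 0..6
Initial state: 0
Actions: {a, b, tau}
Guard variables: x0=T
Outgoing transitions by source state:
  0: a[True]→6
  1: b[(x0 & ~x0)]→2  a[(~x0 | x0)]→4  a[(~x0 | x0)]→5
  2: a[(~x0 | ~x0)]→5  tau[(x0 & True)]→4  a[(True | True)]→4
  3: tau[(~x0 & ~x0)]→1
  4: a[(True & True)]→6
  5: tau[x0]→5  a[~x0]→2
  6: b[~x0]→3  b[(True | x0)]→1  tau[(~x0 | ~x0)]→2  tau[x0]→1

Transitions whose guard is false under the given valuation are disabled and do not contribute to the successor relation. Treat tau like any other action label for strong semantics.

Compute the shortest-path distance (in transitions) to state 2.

Answer: UNREACHABLE

Trace:
Breadth-first toward 2:
  depth 0: {0}
  depth 1: {6}
  depth 2: {1}
  depth 3: {4,5}
2 never appears.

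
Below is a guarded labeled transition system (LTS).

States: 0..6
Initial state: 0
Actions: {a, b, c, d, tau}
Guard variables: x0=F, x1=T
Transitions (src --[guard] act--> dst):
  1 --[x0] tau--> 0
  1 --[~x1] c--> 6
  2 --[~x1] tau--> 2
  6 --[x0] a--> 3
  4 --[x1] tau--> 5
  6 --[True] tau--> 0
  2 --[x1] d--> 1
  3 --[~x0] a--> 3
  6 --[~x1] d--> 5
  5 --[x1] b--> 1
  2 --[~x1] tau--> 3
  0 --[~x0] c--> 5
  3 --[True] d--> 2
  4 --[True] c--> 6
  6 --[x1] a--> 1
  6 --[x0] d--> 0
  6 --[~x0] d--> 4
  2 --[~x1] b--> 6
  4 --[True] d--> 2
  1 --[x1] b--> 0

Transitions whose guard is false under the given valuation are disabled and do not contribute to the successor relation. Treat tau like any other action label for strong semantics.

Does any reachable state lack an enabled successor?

Answer: DEADLOCK-FREE

Analysis:
R = {0,1,5}
  0: c→5  [deg 1]
  1: b→0  [deg 1]
  5: b→1  [deg 1]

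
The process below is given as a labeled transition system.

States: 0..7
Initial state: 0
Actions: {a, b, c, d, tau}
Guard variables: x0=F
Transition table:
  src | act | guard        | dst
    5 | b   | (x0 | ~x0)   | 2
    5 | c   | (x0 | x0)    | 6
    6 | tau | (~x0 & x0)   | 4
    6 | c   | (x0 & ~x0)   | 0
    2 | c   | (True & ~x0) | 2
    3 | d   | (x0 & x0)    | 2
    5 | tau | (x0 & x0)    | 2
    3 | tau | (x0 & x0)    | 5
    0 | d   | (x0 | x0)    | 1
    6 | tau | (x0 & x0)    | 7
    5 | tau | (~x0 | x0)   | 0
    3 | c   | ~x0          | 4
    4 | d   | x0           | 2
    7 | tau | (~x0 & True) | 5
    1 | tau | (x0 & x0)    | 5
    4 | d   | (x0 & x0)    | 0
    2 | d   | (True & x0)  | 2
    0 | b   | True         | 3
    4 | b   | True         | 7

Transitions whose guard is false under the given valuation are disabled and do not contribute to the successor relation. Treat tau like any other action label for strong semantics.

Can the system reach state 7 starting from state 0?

Guard filter leaves 7 enabled edge(s).
Layer 0: {0}
Layer 1: {3}  cumulative {0,3}
Layer 2: {4}  cumulative {0,3,4}
Layer 3: {7}  cumulative {0,3,4,7}
Layer 4: {5}  cumulative {0,3,4,5,7}
Layer 5: {2}  cumulative {0,2,3,4,5,7}
Reach set: {0,2,3,4,5,7}
witness 7: b·c·b

Answer: REACHABLE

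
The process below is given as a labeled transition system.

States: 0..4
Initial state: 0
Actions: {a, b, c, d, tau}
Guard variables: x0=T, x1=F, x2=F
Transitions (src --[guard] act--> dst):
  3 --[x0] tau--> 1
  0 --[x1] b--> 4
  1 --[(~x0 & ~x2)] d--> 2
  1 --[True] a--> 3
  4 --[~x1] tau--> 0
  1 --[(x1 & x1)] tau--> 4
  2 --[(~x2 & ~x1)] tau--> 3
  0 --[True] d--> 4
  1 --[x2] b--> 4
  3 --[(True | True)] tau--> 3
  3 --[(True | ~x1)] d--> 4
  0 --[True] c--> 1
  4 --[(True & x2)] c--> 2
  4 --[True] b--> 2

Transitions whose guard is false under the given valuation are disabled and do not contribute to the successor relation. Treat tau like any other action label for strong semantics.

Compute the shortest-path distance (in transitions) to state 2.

Answer: 2

Working:
Breadth-first toward 2:
  Layer 0: {0}
  Layer 1: {1,4}
  Layer 2: {2,3}
depth(2)=2, e.g. d·b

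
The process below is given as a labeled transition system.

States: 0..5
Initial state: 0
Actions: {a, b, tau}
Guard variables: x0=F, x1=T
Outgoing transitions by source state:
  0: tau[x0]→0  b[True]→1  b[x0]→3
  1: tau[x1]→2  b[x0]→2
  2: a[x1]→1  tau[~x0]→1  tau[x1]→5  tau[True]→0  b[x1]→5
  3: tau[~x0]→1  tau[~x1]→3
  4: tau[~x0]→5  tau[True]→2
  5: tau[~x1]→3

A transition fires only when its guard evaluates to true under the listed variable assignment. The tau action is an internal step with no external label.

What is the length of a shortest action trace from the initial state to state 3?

Answer: UNREACHABLE

Trace:
Breadth-first toward 3:
  Layer 0: {0}
  Layer 1: {1}
  Layer 2: {2}
  Layer 3: {5}
3 never appears.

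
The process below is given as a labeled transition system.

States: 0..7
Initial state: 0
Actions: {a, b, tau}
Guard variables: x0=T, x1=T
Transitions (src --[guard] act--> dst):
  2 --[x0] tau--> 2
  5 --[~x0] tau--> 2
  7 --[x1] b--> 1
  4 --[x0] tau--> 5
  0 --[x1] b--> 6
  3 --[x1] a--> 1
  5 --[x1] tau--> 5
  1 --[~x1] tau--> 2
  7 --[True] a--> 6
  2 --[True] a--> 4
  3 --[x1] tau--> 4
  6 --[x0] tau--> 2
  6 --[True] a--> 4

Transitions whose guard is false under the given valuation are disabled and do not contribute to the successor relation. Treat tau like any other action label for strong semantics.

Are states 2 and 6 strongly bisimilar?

Compute ~ classes (split until stable):
  P[0] = {{0,1,2,3,4,5,6,7}}
  P[1] = {{0},{1},{2,3,6},{4,5},{7}}
  P[2] = {{0},{1},{2,6},{3},{4,5},{7}}
6 equivalence class(es) (converged in 3)
class of 2: {2,6}; class of 6: {2,6}

Answer: BISIMILAR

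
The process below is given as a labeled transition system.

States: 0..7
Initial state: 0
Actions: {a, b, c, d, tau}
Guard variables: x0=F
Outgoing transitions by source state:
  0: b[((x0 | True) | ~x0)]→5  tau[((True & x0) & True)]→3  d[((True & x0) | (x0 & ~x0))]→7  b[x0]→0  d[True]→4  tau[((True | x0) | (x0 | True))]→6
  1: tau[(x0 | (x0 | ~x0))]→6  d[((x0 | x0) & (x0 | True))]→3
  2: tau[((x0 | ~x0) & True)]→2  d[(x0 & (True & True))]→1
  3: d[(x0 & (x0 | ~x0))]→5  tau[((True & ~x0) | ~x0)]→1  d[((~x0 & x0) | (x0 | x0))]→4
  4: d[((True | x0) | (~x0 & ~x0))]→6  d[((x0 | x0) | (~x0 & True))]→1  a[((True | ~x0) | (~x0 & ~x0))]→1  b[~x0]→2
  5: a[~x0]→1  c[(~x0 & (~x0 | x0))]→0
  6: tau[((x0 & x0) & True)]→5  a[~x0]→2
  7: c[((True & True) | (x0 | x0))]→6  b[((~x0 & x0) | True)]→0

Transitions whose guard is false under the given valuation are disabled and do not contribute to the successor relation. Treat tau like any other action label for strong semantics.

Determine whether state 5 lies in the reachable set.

Answer: REACHABLE

Trace:
15 transition(s) survive guard evaluation.
L0 = {0}
L1 = {4,5,6}  total {0,4,5,6}
L2 = {1,2}  total {0,1,2,4,5,6}
Reachable = {0,1,2,4,5,6}
Path to 5: b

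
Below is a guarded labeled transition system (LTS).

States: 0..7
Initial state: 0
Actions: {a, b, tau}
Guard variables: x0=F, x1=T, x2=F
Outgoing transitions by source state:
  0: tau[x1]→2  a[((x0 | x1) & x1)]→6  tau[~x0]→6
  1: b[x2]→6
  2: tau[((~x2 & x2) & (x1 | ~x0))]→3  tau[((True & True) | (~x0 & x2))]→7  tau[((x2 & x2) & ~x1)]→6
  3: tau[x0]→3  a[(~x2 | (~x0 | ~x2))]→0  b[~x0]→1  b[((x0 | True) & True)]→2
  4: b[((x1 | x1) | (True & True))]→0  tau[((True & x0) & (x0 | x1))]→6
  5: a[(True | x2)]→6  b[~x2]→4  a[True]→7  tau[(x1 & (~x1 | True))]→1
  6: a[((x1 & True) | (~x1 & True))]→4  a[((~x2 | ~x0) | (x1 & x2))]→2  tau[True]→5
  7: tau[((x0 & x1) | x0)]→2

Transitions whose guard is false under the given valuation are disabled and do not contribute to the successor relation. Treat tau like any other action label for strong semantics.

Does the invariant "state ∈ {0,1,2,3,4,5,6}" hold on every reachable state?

Safe = {0,1,2,3,4,5,6}
Reach set: {0,1,2,4,5,6,7}
  0: safe
  1: safe
  2: safe
  4: safe
  5: safe
  6: safe
  7: ✗ unsafe
counterexample path to 7: tau·tau

Answer: INVARIANT VIOLATED at state 7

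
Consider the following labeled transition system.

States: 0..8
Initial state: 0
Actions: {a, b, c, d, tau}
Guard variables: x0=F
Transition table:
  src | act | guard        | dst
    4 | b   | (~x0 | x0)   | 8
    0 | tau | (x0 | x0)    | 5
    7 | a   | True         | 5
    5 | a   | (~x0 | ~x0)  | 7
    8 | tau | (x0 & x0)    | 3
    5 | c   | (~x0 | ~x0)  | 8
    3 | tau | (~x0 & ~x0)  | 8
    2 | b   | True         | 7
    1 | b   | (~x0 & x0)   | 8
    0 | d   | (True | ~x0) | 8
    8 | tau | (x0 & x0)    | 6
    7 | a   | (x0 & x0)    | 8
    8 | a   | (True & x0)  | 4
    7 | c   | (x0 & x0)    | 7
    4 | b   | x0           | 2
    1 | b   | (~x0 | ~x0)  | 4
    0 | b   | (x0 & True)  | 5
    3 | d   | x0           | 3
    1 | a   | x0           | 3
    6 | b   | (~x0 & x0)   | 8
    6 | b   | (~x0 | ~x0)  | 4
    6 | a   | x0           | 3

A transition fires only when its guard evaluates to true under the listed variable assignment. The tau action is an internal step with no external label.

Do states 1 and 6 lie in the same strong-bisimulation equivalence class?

Answer: BISIMILAR

Analysis:
Bisimulation quotient by refinement:
  π0 = {{0,1,2,3,4,5,6,7,8}}
  π1 = {{0},{1,2,4,6},{3},{5},{7},{8}}
  π2 = {{0},{1,6},{2},{3},{4},{5},{7},{8}}
8 equivalence class(es) (converged in 3)
1∈{1,6}, 6∈{1,6}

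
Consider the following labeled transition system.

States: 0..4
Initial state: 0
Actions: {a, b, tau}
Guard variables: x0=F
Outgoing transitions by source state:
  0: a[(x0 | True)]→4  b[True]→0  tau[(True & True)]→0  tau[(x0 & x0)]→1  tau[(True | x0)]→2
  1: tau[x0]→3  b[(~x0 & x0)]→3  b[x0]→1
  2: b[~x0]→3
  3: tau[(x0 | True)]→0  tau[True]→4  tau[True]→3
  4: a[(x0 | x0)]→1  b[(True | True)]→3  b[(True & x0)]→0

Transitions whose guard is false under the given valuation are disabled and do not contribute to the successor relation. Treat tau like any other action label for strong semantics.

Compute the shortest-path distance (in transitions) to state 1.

Breadth-first toward 1:
  Layer 0: {0}
  Layer 1: {2,4}
  Layer 2: {3}
1 never appears.

Answer: UNREACHABLE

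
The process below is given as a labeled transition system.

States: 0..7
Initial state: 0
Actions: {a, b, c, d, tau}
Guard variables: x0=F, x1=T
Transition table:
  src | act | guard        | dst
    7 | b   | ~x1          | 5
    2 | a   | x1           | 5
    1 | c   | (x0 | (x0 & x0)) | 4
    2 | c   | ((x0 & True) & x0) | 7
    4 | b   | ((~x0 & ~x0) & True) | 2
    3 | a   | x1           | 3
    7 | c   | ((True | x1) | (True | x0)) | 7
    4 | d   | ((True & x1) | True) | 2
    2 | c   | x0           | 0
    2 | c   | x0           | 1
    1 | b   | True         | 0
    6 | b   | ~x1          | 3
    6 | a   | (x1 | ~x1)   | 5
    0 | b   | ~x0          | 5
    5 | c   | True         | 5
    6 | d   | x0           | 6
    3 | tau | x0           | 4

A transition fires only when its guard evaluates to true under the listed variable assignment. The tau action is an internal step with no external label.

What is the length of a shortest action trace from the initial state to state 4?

BFS to 4:
  Layer 0: {0}
  Layer 1: {5}
4 never appears.

Answer: UNREACHABLE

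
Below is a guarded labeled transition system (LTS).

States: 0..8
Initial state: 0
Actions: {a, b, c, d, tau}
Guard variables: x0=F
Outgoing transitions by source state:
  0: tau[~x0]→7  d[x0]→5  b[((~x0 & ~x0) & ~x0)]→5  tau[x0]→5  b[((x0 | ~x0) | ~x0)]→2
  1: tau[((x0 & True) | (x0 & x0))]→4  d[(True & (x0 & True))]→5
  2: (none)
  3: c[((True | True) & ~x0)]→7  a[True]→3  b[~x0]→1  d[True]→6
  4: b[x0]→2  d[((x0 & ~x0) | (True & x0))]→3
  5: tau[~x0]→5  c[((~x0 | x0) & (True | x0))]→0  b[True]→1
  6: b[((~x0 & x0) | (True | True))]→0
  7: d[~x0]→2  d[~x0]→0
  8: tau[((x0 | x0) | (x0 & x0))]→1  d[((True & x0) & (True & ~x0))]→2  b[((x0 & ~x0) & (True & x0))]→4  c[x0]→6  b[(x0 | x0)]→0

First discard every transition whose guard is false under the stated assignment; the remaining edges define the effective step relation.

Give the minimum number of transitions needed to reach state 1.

Layered search for 1:
  depth 0: {0}
  depth 1: {2,5,7}
  depth 2: {1}
first hit 1 at d=2 via b·b

Answer: 2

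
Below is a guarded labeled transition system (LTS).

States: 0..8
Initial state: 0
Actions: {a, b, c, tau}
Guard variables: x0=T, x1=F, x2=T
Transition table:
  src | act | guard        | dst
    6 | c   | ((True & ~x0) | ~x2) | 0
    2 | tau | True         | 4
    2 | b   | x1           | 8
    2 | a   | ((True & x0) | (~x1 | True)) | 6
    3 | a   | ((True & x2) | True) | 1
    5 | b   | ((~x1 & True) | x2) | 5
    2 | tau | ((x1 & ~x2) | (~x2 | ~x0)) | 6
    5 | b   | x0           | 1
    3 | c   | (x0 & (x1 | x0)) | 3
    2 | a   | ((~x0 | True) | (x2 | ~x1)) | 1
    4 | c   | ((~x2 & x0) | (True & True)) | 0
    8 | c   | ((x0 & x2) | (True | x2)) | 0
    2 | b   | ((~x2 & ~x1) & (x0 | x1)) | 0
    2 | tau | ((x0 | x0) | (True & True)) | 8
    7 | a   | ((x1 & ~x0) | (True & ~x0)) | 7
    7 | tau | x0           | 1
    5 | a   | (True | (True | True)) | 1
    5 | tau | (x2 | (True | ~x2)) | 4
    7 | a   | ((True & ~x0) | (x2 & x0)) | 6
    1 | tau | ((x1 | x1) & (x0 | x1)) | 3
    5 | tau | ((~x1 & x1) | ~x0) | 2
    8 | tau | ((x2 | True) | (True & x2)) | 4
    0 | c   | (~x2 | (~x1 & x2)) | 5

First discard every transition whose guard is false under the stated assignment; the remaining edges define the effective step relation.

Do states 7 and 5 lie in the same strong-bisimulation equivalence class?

Answer: NOT BISIMILAR

Working:
Refine partition for ~:
  round 0: {{0,1,2,3,4,5,6,7,8}}
  round 1: {{0,4},{1,6},{2,7},{3},{5},{8}}
  round 2: {{0},{1,6},{2},{3},{4},{5},{7},{8}}
Fixed point at round 3; 8 class(es).
[7]={7}  [5]={5}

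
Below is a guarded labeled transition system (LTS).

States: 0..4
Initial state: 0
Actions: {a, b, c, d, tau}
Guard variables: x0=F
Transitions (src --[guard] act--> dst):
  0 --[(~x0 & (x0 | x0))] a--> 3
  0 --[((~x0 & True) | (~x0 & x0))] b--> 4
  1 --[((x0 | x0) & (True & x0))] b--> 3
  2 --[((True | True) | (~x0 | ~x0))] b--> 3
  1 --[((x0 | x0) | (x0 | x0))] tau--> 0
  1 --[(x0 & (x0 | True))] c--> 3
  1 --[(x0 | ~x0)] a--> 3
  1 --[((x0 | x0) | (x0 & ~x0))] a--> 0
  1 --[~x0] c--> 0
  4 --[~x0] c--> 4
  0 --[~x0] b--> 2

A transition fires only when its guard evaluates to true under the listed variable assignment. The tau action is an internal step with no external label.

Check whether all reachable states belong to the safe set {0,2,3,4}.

Answer: INVARIANT HOLDS

Analysis:
Inv-set: {0,2,3,4}
Reachable = {0,2,3,4}
  0: safe
  2: safe
  3: safe
  4: safe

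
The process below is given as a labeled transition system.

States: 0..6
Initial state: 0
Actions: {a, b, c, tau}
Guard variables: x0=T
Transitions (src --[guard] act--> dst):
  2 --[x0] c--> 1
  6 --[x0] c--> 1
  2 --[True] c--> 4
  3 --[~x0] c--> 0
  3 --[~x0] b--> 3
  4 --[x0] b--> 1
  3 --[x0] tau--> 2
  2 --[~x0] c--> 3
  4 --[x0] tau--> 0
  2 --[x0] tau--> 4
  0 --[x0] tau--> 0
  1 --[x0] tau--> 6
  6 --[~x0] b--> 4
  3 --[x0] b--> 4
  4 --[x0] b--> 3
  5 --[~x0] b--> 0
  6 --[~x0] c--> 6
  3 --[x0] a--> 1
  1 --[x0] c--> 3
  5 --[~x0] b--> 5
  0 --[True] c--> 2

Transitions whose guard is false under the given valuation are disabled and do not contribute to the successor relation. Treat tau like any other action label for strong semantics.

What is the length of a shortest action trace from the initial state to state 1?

Answer: 2

Working:
Breadth-first toward 1:
  L0 = {0}
  L1 = {2}
  L2 = {1,4}
first hit 1 at d=2 via c·c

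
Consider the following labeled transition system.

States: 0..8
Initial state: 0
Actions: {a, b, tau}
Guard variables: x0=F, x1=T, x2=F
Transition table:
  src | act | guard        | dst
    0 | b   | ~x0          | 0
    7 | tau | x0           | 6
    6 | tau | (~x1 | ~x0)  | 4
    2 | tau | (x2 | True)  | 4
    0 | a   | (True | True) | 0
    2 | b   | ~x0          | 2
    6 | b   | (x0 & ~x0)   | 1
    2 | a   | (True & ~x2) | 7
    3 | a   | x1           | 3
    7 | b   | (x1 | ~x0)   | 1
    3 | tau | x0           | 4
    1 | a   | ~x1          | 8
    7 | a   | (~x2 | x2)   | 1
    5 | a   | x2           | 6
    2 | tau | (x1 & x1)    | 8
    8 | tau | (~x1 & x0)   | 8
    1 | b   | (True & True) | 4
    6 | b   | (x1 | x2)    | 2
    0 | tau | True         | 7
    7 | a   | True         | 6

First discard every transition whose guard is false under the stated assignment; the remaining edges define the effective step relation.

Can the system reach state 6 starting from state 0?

Guard filter leaves 14 enabled edge(s).
Layer 0: {0}
Layer 1: {7}  now seen {0,7}
Layer 2: {1,6}  now seen {0,1,6,7}
Layer 3: {2,4}  now seen {0,1,2,4,6,7}
Layer 4: {8}  now seen {0,1,2,4,6,7,8}
R = {0,1,2,4,6,7,8}
trace reaching 6: tau·a

Answer: REACHABLE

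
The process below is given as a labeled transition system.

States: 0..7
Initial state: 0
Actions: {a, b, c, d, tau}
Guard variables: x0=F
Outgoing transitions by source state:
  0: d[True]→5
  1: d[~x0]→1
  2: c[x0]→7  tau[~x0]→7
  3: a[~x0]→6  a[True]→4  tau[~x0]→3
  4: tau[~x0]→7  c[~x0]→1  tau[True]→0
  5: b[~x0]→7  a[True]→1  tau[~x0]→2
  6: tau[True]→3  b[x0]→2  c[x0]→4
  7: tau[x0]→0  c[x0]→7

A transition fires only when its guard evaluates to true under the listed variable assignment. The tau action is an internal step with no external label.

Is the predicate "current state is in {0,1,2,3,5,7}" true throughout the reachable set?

Answer: INVARIANT HOLDS

Analysis:
Safe = {0,1,2,3,5,7}
Reach set: {0,1,2,5,7}
  0: safe
  1: safe
  2: safe
  5: safe
  7: safe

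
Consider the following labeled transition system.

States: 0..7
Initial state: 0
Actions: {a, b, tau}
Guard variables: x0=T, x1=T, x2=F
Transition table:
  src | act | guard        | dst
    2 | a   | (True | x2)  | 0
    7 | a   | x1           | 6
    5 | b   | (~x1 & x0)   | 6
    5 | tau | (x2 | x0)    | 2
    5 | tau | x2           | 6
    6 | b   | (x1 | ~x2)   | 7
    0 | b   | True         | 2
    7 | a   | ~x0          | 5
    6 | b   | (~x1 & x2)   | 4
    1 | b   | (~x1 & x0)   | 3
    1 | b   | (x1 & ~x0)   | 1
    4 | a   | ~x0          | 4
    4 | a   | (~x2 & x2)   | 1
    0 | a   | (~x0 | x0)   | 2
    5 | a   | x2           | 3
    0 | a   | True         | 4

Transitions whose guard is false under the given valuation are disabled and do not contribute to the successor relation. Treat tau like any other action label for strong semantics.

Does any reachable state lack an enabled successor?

Answer: DEADLOCK at state 4

Trace:
Reach set: {0,2,4}
  0: a→2  a→4  b→2  [3 exit(s)]
  2: a→0  [1 exit(s)]
  4: ∅  [STUCK]
Path to 4: a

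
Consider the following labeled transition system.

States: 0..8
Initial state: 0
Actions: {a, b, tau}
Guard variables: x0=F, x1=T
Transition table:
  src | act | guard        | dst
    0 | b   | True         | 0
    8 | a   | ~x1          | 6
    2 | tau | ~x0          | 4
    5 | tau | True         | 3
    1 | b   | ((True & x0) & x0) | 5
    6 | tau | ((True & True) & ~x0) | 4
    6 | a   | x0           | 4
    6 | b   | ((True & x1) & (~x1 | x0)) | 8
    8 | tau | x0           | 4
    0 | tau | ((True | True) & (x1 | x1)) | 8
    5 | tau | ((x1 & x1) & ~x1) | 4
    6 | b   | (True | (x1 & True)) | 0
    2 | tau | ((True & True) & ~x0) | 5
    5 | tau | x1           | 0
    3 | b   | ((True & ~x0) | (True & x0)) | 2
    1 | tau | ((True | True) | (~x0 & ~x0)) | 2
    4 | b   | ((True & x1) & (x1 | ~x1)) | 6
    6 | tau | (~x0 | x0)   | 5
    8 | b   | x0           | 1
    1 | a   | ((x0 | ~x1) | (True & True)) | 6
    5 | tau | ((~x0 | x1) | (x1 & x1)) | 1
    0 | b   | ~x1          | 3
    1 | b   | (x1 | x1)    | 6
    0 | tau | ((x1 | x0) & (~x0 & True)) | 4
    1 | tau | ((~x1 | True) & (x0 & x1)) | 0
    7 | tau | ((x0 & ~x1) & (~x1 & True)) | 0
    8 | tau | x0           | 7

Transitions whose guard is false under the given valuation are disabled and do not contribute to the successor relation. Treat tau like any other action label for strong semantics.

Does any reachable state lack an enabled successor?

Answer: DEADLOCK at state 8

Analysis:
Reach set: {0,1,2,3,4,5,6,8}
  0: b→0  tau→4  tau→8  [3 out]
  1: a→6  b→6  tau→2  [3 out]
  2: tau→4  tau→5  [2 out]
  3: b→2  [1 out]
  4: b→6  [1 out]
  5: tau→0  tau→1  tau→3  [3 out]
  6: b→0  tau→4  tau→5  [3 out]
  8: ∅  [no exit]
Path to 8: tau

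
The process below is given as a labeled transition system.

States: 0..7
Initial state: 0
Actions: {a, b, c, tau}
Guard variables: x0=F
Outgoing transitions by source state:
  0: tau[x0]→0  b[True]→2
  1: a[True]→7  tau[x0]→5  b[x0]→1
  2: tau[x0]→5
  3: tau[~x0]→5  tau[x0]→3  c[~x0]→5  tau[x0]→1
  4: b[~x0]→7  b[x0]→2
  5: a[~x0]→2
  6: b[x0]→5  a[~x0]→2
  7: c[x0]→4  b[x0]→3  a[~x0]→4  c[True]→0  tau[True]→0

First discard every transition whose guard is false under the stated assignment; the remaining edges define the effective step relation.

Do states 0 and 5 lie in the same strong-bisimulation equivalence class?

Compute ~ classes (split until stable):
  π0 = {{0,1,2,3,4,5,6,7}}
  π1 = {{0,4},{1,5,6},{2},{3},{7}}
  π2 = {{0},{1},{2},{3},{4},{5,6},{7}}
7 equivalence class(es) (converged in 3)
class of 0: {0}; class of 5: {5,6}

Answer: NOT BISIMILAR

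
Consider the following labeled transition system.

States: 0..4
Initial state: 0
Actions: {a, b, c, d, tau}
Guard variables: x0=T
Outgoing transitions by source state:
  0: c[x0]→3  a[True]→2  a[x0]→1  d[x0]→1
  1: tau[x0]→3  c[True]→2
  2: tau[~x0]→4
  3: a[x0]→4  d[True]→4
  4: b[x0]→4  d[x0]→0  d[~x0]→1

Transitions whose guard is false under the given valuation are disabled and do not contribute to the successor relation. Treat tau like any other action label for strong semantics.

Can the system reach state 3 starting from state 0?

Answer: REACHABLE

Analysis:
10 transition(s) survive guard evaluation.
L0 = {0}
L1 = {1,2,3}  cumulative {0,1,2,3}
L2 = {4}  cumulative {0,1,2,3,4}
Reachable = {0,1,2,3,4}
trace reaching 3: c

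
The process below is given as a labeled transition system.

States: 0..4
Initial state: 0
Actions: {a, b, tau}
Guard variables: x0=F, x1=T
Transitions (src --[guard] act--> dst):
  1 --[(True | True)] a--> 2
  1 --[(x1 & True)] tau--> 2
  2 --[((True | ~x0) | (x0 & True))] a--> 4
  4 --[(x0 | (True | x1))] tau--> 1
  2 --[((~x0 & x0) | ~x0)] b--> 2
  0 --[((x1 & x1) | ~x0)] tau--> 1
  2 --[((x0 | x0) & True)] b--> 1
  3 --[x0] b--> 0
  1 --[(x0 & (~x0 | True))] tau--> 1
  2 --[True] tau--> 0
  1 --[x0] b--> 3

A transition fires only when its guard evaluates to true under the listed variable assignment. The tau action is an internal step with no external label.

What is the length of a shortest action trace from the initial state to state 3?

Answer: UNREACHABLE

Trace:
Layered search for 3:
  L0 = {0}
  L1 = {1}
  L2 = {2}
  L3 = {4}
3 never appears.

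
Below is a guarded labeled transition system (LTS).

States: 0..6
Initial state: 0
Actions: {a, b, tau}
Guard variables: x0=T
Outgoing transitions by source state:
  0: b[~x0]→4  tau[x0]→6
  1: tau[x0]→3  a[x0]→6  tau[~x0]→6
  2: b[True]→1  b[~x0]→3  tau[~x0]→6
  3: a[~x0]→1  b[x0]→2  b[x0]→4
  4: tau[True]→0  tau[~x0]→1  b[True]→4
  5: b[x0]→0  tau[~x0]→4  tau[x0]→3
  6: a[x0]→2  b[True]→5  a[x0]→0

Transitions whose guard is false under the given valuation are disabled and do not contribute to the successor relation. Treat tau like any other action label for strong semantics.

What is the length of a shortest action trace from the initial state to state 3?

BFS to 3:
  Layer 0: {0}
  Layer 1: {6}
  Layer 2: {2,5}
  Layer 3: {1,3}
depth(3)=3, e.g. tau·b·tau

Answer: 3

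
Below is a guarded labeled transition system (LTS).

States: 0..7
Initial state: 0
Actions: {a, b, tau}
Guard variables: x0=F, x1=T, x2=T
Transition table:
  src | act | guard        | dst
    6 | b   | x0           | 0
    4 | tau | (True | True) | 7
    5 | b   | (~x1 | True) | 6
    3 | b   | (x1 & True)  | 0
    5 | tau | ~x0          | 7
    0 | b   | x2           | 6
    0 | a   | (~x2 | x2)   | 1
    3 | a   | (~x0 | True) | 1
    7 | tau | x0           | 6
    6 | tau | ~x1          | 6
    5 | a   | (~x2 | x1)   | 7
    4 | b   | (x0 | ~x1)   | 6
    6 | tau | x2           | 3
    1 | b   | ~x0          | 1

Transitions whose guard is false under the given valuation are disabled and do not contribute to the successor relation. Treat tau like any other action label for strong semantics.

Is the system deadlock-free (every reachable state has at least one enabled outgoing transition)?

R = {0,1,3,6}
  0: a→1  b→6  [deg 2]
  1: b→1  [deg 1]
  3: a→1  b→0  [deg 2]
  6: tau→3  [deg 1]

Answer: DEADLOCK-FREE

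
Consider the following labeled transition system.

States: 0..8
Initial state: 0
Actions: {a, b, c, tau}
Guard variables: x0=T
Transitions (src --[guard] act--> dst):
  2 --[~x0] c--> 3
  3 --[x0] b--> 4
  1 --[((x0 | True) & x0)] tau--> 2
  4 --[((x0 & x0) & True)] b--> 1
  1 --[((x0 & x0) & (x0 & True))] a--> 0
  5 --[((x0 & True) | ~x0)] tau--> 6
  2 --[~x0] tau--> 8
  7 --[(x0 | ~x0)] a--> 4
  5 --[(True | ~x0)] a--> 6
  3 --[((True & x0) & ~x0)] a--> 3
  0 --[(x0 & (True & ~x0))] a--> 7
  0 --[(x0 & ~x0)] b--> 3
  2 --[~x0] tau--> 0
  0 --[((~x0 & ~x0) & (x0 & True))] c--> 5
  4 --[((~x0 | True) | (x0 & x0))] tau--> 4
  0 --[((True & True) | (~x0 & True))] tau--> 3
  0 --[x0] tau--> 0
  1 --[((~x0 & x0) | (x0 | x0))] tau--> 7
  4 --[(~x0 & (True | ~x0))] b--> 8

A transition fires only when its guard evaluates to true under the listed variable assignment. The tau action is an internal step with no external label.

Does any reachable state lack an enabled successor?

Reach set: {0,1,2,3,4,7}
  0: tau→0  tau→3  [deg 2]
  1: a→0  tau→2  tau→7  [deg 3]
  2: ∅  [STUCK]
  3: b→4  [deg 1]
  4: b→1  tau→4  [deg 2]
  7: a→4  [deg 1]
witness 2: tau·b·b·tau

Answer: DEADLOCK at state 2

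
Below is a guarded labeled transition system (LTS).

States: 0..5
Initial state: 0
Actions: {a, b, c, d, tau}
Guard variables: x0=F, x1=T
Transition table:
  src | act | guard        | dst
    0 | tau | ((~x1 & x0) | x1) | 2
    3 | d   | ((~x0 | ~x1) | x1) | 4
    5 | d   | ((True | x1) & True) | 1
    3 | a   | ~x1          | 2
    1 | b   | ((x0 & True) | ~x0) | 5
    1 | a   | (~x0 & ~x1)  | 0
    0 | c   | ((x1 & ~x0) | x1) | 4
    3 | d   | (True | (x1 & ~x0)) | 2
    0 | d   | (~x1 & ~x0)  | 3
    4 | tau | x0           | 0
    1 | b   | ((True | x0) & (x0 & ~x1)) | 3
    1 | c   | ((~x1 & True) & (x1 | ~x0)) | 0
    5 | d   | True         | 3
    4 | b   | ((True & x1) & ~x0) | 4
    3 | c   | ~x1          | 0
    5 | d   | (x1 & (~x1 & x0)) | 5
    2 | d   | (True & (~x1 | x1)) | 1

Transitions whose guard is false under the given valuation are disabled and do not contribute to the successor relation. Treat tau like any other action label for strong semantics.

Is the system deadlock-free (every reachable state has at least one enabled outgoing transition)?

Answer: DEADLOCK-FREE

Trace:
Reachable = {0,1,2,3,4,5}
  0: c→4  tau→2  [deg 2]
  1: b→5  [deg 1]
  2: d→1  [deg 1]
  3: d→2  d→4  [deg 2]
  4: b→4  [deg 1]
  5: d→1  d→3  [deg 2]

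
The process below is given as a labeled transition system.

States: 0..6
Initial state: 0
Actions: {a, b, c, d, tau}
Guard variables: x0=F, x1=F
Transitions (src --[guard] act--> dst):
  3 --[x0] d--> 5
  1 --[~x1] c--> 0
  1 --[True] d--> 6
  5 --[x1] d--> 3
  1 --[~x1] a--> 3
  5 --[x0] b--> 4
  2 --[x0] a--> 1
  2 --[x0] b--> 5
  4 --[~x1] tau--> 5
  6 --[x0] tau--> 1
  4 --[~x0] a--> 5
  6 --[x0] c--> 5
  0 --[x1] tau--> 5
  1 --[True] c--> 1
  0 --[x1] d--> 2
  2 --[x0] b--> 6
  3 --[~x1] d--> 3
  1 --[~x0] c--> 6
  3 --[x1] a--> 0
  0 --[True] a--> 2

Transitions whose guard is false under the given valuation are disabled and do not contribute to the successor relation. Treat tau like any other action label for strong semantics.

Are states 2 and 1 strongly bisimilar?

Answer: NOT BISIMILAR

Working:
Bisimulation quotient by refinement:
  π0 = {{0,1,2,3,4,5,6}}
  π1 = {{0},{1},{2,5,6},{3},{4}}
5 equivalence class(es) (converged in 2)
[2]={2,5,6}  [1]={1}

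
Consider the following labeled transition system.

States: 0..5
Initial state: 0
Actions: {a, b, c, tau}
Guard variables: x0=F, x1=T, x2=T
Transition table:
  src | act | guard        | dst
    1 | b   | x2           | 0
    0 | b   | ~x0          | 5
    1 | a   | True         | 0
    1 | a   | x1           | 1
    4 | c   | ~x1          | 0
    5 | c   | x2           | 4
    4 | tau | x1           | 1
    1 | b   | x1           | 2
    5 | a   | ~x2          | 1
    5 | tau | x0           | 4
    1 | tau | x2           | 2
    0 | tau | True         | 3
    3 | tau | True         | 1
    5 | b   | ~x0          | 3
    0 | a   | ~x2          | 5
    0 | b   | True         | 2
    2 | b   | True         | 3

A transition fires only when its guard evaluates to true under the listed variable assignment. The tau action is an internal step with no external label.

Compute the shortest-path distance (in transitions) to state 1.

Layered search for 1:
  L0 = {0}
  L1 = {2,3,5}
  L2 = {1,4}
depth(1)=2, e.g. tau·tau

Answer: 2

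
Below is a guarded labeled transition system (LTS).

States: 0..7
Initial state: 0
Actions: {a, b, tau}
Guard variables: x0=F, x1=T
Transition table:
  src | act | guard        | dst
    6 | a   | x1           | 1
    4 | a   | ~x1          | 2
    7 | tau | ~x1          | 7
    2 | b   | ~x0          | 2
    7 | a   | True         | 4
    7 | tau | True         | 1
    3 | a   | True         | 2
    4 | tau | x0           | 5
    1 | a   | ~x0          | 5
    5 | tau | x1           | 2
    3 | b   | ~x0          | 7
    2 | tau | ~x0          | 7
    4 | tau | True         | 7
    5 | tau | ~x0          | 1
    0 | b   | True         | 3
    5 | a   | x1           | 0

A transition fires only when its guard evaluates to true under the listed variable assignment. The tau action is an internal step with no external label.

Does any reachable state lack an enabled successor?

Answer: DEADLOCK-FREE

Working:
Reach set: {0,1,2,3,4,5,7}
  0: b→3  [1 out]
  1: a→5  [1 out]
  2: b→2  tau→7  [2 out]
  3: a→2  b→7  [2 out]
  4: tau→7  [1 out]
  5: a→0  tau→1  tau→2  [3 out]
  7: a→4  tau→1  [2 out]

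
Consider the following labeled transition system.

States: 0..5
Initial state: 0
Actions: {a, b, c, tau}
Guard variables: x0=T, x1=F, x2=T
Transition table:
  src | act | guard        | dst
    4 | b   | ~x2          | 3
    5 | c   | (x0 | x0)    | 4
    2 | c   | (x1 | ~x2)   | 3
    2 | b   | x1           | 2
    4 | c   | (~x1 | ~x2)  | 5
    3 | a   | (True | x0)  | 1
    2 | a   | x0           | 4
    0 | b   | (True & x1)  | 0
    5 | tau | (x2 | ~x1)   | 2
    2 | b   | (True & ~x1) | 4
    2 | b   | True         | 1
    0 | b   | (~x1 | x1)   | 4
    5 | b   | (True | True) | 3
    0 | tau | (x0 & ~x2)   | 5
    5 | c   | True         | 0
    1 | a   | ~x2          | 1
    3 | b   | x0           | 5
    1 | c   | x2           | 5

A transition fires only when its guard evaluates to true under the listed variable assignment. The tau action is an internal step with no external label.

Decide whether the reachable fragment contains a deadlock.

Answer: DEADLOCK-FREE

Working:
Reachable = {0,1,2,3,4,5}
  0: b→4  [deg 1]
  1: c→5  [deg 1]
  2: a→4  b→1  b→4  [deg 3]
  3: a→1  b→5  [deg 2]
  4: c→5  [deg 1]
  5: b→3  c→0  c→4  tau→2  [deg 4]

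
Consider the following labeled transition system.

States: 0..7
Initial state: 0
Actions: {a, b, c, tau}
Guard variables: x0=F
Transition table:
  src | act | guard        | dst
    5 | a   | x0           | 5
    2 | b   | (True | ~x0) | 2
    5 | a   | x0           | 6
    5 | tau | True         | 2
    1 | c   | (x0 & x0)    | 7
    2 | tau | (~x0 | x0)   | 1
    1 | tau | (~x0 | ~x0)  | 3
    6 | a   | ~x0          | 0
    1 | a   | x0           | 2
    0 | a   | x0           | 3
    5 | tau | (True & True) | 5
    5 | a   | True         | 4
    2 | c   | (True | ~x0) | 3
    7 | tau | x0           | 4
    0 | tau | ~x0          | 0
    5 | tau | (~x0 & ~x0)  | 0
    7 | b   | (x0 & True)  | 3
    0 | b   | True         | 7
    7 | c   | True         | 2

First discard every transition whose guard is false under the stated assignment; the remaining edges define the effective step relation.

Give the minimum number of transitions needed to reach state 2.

Answer: 2

Working:
BFS to 2:
  Layer 0: {0}
  Layer 1: {7}
  Layer 2: {2}
first hit 2 at d=2 via b·c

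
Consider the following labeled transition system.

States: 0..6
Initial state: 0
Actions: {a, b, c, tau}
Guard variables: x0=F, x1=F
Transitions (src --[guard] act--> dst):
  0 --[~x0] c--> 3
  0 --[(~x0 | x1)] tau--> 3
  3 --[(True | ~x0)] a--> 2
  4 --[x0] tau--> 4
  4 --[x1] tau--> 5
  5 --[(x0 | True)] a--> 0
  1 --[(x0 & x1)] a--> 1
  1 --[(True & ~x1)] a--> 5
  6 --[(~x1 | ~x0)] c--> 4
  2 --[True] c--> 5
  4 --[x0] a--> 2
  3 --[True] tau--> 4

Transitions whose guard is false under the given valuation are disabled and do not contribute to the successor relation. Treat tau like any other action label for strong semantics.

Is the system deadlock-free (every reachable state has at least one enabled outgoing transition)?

Answer: DEADLOCK at state 4

Working:
Reach set: {0,2,3,4,5}
  0: c→3  tau→3  [2 exit(s)]
  2: c→5  [1 exit(s)]
  3: a→2  tau→4  [2 exit(s)]
  4: ∅  [no exit]
  5: a→0  [1 exit(s)]
witness 4: c·tau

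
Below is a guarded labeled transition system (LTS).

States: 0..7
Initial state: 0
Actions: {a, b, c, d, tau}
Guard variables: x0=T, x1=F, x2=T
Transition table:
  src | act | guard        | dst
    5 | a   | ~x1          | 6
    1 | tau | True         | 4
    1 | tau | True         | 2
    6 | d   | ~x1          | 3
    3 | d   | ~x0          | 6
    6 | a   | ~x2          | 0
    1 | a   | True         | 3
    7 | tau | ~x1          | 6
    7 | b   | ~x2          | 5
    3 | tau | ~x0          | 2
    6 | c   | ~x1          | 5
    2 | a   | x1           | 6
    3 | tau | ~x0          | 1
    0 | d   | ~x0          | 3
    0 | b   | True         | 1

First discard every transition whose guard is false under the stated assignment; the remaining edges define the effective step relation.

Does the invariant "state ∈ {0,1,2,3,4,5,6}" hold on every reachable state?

Answer: INVARIANT HOLDS

Analysis:
Safe = {0,1,2,3,4,5,6}
Reachable = {0,1,2,3,4}
  0: safe
  1: safe
  2: safe
  3: safe
  4: safe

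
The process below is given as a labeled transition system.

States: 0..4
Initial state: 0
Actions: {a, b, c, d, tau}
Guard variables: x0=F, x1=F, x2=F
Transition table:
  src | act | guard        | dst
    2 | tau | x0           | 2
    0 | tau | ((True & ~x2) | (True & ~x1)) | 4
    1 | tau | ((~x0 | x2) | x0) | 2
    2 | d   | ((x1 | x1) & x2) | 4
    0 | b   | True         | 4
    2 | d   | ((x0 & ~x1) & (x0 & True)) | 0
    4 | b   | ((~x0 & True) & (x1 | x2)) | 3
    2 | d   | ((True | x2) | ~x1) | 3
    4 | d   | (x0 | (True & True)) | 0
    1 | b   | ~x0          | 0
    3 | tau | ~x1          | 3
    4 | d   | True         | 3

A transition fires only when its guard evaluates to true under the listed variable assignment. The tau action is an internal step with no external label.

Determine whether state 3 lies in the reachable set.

After dropping false guards: 8 live edges.
L0 = {0}
L1 = {4}  now seen {0,4}
L2 = {3}  now seen {0,3,4}
R = {0,3,4}
witness 3: tau·d

Answer: REACHABLE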